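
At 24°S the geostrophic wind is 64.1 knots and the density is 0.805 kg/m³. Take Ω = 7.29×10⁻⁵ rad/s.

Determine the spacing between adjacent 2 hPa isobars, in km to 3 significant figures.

Coriolis parameter at 24°S:
f = 2Ω sin φ = 2 × 7.29×10⁻⁵ × sin 24° = 5.93×10⁻⁵ s⁻¹
Wind speed in SI: 64.1 knots = 33.0 m/s
Geostrophic balance rearranged: |∂P/∂n| = f ρ V_g
|∂P/∂n| = 5.93×10⁻⁵ × 0.805 × 33.0 = 1.57×10⁻³ Pa/m
Isobar spacing: Δn = ΔP/|∂P/∂n| = 200 Pa / 1.57×10⁻³ Pa/m = 127048 m ≈ 127 km

127 km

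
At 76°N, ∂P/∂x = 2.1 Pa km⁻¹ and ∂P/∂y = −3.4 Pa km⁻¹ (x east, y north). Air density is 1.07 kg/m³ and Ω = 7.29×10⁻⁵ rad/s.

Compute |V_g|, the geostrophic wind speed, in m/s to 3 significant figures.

26.4 m/s

Coriolis parameter at 76°N:
f = 2Ω sin φ = 2 × 7.29×10⁻⁵ × sin 76° = 1.41×10⁻⁴ s⁻¹
Component geostrophic relations (x east, y north):
u_g = −(1/(fρ)) ∂P/∂y,  v_g = (1/(fρ)) ∂P/∂x
u_g = −(−3.4×10⁻³)/(1.41×10⁻⁴ × 1.07) = 22.5 m/s;  v_g = (2.1×10⁻³)/(1.41×10⁻⁴ × 1.07) = 13.9 m/s
|V_g| = √(u_g² + v_g²) = 26.4 m/s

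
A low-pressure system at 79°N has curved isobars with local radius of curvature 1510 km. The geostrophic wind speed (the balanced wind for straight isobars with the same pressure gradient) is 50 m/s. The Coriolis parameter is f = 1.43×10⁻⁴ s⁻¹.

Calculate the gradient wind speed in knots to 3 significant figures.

Around a low, centrifugal force acts outward with Coriolis, so pressure-gradient force balances both:
(1/ρ)|∂P/∂n| = fV + V²/R  →  V² + fR·V − fR·V_g = 0
With fR = 1.43×10⁻⁴ × 1510×10³ m = 216 m/s:
V = [−fR + √((fR)² + 4 fR V_g)]/2 = [−216 + √(216² + 4×216×50)]/2 = 41.9 m/s
Subgeostrophic (V < V_g = 50 m/s), as expected around a low.
Converting: 41.9 m/s × 1.944 = 81.4 knots

81.4 knots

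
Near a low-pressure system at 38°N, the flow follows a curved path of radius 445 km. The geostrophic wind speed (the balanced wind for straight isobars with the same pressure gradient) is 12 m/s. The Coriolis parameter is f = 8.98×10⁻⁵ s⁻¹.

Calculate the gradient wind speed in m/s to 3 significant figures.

9.66 m/s

Around a low, centrifugal force acts outward with Coriolis, so pressure-gradient force balances both:
(1/ρ)|∂P/∂n| = fV + V²/R  →  V² + fR·V − fR·V_g = 0
With fR = 8.98×10⁻⁵ × 445×10³ m = 40.0 m/s:
V = [−fR + √((fR)² + 4 fR V_g)]/2 = [−40.0 + √(40.0² + 4×40.0×12)]/2 = 9.66 m/s
Subgeostrophic (V < V_g = 12 m/s), as expected around a low.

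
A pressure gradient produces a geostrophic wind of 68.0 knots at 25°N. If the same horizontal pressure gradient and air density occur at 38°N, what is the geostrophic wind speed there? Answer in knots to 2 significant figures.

47 knots

With the same pressure gradient and density, V_g ∝ 1/f ∝ 1/sin φ.
V₂ = V₁ · sin φ₁ / sin φ₂ = 68.0 × sin 25° / sin 38°
V₂ = 68.0 × 0.4226/0.6157 = 47 knots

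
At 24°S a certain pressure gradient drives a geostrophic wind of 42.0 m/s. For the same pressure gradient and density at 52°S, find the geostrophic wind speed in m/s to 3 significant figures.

With the same pressure gradient and density, V_g ∝ 1/f ∝ 1/sin φ.
V₂ = V₁ · sin φ₁ / sin φ₂ = 42.0 × sin 24° / sin 52°
V₂ = 42.0 × 0.4067/0.7880 = 21.7 m/s

21.7 m/s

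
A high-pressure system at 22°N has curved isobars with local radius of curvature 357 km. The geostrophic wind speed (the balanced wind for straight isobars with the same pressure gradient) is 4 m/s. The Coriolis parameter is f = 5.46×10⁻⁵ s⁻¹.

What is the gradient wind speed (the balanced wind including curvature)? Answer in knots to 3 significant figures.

Around a high, pressure-gradient force acts outward with centrifugal, so Coriolis balances both:
fV = (1/ρ)|∂P/∂n| + V²/R  →  V² − fR·V + fR·V_g = 0
With fR = 5.46×10⁻⁵ × 357×10³ m = 19.5 m/s:
V = [fR − √((fR)² − 4 fR V_g)]/2 = [19.5 − √(19.5² − 4×19.5×4)]/2 = 5.62 m/s
Supergeostrophic (V > V_g = 4 m/s), as expected around a high.
Converting: 5.62 m/s × 1.944 = 10.9 knots

10.9 knots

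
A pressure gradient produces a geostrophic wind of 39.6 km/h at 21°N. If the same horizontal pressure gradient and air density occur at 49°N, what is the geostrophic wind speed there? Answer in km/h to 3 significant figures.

18.8 km/h

With the same pressure gradient and density, V_g ∝ 1/f ∝ 1/sin φ.
V₂ = V₁ · sin φ₁ / sin φ₂ = 39.6 × sin 21° / sin 49°
V₂ = 39.6 × 0.3584/0.7547 = 18.8 km/h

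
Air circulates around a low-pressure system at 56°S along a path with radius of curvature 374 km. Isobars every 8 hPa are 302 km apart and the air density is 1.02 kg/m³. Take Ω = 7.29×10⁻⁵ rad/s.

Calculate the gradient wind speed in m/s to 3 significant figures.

Coriolis parameter at 56°S:
f = 2Ω sin φ = 2 × 7.29×10⁻⁵ × sin 56° = 1.21×10⁻⁴ s⁻¹
Pressure gradient: |∂P/∂n| = 800 Pa / 302000 m = 2.65×10⁻³ Pa/m
Geostrophic speed: V_g = |∂P/∂n|/(fρ) = 2.65×10⁻³/(1.21×10⁻⁴ × 1.02) = 21.5 m/s
Around a low, centrifugal force acts outward with Coriolis, so pressure-gradient force balances both:
(1/ρ)|∂P/∂n| = fV + V²/R  →  V² + fR·V − fR·V_g = 0
With fR = 1.21×10⁻⁴ × 374×10³ m = 45.2 m/s:
V = [−fR + √((fR)² + 4 fR V_g)]/2 = [−45.2 + √(45.2² + 4×45.2×21.5)]/2 = 15.9 m/s
Subgeostrophic (V < V_g = 21.5 m/s), as expected around a low.

15.9 m/s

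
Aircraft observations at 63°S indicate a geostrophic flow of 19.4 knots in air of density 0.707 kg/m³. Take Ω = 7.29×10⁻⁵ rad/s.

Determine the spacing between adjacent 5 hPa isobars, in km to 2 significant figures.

550 km

Coriolis parameter at 63°S:
f = 2Ω sin φ = 2 × 7.29×10⁻⁵ × sin 63° = 1.30×10⁻⁴ s⁻¹
Wind speed in SI: 19.4 knots = 9.98 m/s
Geostrophic balance rearranged: |∂P/∂n| = f ρ V_g
|∂P/∂n| = 1.30×10⁻⁴ × 0.707 × 9.98 = 9.17×10⁻⁴ Pa/m
Isobar spacing: Δn = ΔP/|∂P/∂n| = 500 Pa / 9.17×10⁻⁴ Pa/m = 545472 m ≈ 550 km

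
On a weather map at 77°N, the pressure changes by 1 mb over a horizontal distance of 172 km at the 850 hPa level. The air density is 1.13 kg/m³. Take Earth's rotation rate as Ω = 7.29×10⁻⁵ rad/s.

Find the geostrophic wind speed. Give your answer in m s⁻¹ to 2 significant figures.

3.6 m s⁻¹

Coriolis parameter at 77°N:
f = 2Ω sin φ = 2 × 7.29×10⁻⁵ × sin 77° = 1.42×10⁻⁴ s⁻¹
Pressure gradient: |∂P/∂n| = 100 Pa / 172000 m = 5.81×10⁻⁴ Pa/m
Geostrophic balance (pressure-gradient force = Coriolis force):
V_g = (1/(fρ)) |∂P/∂n| = 5.81×10⁻⁴ / (1.42×10⁻⁴ × 1.13) = 3.62 m/s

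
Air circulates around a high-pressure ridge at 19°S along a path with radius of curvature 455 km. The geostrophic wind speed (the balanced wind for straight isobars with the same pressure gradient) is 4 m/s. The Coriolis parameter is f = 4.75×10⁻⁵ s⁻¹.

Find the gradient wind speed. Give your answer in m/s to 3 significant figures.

5.30 m/s

Around a high, pressure-gradient force acts outward with centrifugal, so Coriolis balances both:
fV = (1/ρ)|∂P/∂n| + V²/R  →  V² − fR·V + fR·V_g = 0
With fR = 4.75×10⁻⁵ × 455×10³ m = 21.6 m/s:
V = [fR − √((fR)² − 4 fR V_g)]/2 = [21.6 − √(21.6² − 4×21.6×4)]/2 = 5.3 m/s
Supergeostrophic (V > V_g = 4 m/s), as expected around a high.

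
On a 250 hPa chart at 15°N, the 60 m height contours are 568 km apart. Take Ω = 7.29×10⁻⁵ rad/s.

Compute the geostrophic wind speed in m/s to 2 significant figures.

27 m/s

Coriolis parameter at 15°N:
f = 2Ω sin φ = 2 × 7.29×10⁻⁵ × sin 15° = 3.77×10⁻⁵ s⁻¹
Height gradient: |∂Z/∂n| = 60 m / 568000 m = 1.06×10⁻⁴
On a pressure surface, geostrophic balance gives V_g = (g/f)|∂Z/∂n|:
V_g = 9.81 × 1.06×10⁻⁴ / 3.77×10⁻⁵ = 27.5 m/s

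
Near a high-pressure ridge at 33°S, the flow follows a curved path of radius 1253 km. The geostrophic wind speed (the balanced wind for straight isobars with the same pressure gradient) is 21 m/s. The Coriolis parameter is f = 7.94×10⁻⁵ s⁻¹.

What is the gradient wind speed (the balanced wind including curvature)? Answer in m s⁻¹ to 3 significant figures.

30.1 m s⁻¹

Around a high, pressure-gradient force acts outward with centrifugal, so Coriolis balances both:
fV = (1/ρ)|∂P/∂n| + V²/R  →  V² − fR·V + fR·V_g = 0
With fR = 7.94×10⁻⁵ × 1253×10³ m = 99.5 m/s:
V = [fR − √((fR)² − 4 fR V_g)]/2 = [99.5 − √(99.5² − 4×99.5×21)]/2 = 30.1 m/s
Supergeostrophic (V > V_g = 21 m/s), as expected around a high.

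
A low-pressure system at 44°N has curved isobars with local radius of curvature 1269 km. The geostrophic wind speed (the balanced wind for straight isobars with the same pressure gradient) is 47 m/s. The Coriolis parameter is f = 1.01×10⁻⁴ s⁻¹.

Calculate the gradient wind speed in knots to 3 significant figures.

Around a low, centrifugal force acts outward with Coriolis, so pressure-gradient force balances both:
(1/ρ)|∂P/∂n| = fV + V²/R  →  V² + fR·V − fR·V_g = 0
With fR = 1.01×10⁻⁴ × 1269×10³ m = 128 m/s:
V = [−fR + √((fR)² + 4 fR V_g)]/2 = [−128 + √(128² + 4×128×47)]/2 = 36.6 m/s
Subgeostrophic (V < V_g = 47 m/s), as expected around a low.
Converting: 36.6 m/s × 1.944 = 71.1 knots

71.1 knots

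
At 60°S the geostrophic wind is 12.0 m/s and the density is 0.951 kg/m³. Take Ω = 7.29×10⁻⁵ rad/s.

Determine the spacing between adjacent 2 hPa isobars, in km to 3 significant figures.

Coriolis parameter at 60°S:
f = 2Ω sin φ = 2 × 7.29×10⁻⁵ × sin 60° = 1.26×10⁻⁴ s⁻¹
Geostrophic balance rearranged: |∂P/∂n| = f ρ V_g
|∂P/∂n| = 1.26×10⁻⁴ × 0.951 × 12.0 = 1.44×10⁻³ Pa/m
Isobar spacing: Δn = ΔP/|∂P/∂n| = 200 Pa / 1.44×10⁻³ Pa/m = 138797 m ≈ 139 km

139 km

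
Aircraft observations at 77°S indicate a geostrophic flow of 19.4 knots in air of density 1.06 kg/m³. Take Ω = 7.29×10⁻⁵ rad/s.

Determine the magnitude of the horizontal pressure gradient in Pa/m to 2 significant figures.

Coriolis parameter at 77°S:
f = 2Ω sin φ = 2 × 7.29×10⁻⁵ × sin 77° = 1.42×10⁻⁴ s⁻¹
Wind speed in SI: 19.4 knots = 9.98 m/s
Geostrophic balance rearranged: |∂P/∂n| = f ρ V_g
|∂P/∂n| = 1.42×10⁻⁴ × 1.06 × 9.98 = 1.50×10⁻³ Pa/m

1.5×10⁻³ Pa/m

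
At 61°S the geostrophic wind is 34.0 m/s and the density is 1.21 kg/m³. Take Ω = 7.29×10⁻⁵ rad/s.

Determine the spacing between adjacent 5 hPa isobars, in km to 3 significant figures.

95.3 km

Coriolis parameter at 61°S:
f = 2Ω sin φ = 2 × 7.29×10⁻⁵ × sin 61° = 1.28×10⁻⁴ s⁻¹
Geostrophic balance rearranged: |∂P/∂n| = f ρ V_g
|∂P/∂n| = 1.28×10⁻⁴ × 1.21 × 34.0 = 5.25×10⁻³ Pa/m
Isobar spacing: Δn = ΔP/|∂P/∂n| = 500 Pa / 5.25×10⁻³ Pa/m = 95308 m ≈ 95.3 km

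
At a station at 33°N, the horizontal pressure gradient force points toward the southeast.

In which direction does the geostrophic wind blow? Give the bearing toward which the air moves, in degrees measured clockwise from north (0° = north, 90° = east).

The pressure-gradient force points toward the southeast (bearing 135°).
Geostrophic balance: in the Northern Hemisphere the Coriolis force deflects motion to the right, so the geostrophic wind blows 90° to the right of the pressure-gradient force (low pressure on the left).
Rotating 135° by 90° clockwise gives 225° — the wind blows toward the southwest.

225°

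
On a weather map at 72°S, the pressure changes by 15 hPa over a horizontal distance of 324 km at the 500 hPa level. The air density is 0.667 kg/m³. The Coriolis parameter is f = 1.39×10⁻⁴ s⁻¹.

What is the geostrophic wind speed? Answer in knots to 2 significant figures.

Pressure gradient: |∂P/∂n| = 1500 Pa / 324000 m = 4.63×10⁻³ Pa/m
Geostrophic balance (pressure-gradient force = Coriolis force):
V_g = (1/(fρ)) |∂P/∂n| = 4.63×10⁻³ / (1.39×10⁻⁴ × 0.667) = 49.9 m/s
Converting: 49.9 m/s × 1.944 = 97 knots

97 knots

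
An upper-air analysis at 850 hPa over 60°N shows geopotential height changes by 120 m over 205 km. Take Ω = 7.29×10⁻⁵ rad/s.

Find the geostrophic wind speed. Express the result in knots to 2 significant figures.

Coriolis parameter at 60°N:
f = 2Ω sin φ = 2 × 7.29×10⁻⁵ × sin 60° = 1.26×10⁻⁴ s⁻¹
Height gradient: |∂Z/∂n| = 120 m / 205000 m = 5.85×10⁻⁴
On a pressure surface, geostrophic balance gives V_g = (g/f)|∂Z/∂n|:
V_g = 9.81 × 5.85×10⁻⁴ / 1.26×10⁻⁴ = 45.5 m/s
Converting: 45.5 m/s × 1.944 = 88 knots

88 knots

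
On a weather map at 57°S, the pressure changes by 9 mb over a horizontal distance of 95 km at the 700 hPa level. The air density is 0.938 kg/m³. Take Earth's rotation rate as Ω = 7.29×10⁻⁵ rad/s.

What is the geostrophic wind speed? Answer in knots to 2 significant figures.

160 knots

Coriolis parameter at 57°S:
f = 2Ω sin φ = 2 × 7.29×10⁻⁵ × sin 57° = 1.22×10⁻⁴ s⁻¹
Pressure gradient: |∂P/∂n| = 900 Pa / 95000 m = 9.47×10⁻³ Pa/m
Geostrophic balance (pressure-gradient force = Coriolis force):
V_g = (1/(fρ)) |∂P/∂n| = 9.47×10⁻³ / (1.22×10⁻⁴ × 0.938) = 82.6 m/s
Converting: 82.6 m/s × 1.944 = 160 knots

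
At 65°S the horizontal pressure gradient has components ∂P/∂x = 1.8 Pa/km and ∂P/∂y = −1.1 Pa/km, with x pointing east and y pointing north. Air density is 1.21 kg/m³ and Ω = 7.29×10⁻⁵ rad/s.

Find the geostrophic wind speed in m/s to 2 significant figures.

13 m/s

Coriolis parameter at 65°S:
f = 2Ω sin φ = 2 × 7.29×10⁻⁵ × sin 65° = 1.32×10⁻⁴ s⁻¹
In the Southern Hemisphere f is negative: f = −1.32×10⁻⁴ s⁻¹.
Component geostrophic relations (x east, y north):
u_g = −(1/(fρ)) ∂P/∂y,  v_g = (1/(fρ)) ∂P/∂x
u_g = −(−1.1×10⁻³)/(−1.32×10⁻⁴ × 1.21) = −6.88 m/s;  v_g = (1.8×10⁻³)/(−1.32×10⁻⁴ × 1.21) = −11.3 m/s
|V_g| = √(u_g² + v_g²) = 13.2 m/s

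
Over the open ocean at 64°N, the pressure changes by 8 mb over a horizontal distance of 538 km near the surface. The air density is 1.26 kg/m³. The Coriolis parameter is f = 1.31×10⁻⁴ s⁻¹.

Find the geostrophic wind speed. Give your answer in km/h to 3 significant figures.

Pressure gradient: |∂P/∂n| = 800 Pa / 538000 m = 1.49×10⁻³ Pa/m
Geostrophic balance (pressure-gradient force = Coriolis force):
V_g = (1/(fρ)) |∂P/∂n| = 1.49×10⁻³ / (1.31×10⁻⁴ × 1.26) = 9.01 m/s
Converting: 9.01 m/s × 3.6 = 32.4 km/h

32.4 km/h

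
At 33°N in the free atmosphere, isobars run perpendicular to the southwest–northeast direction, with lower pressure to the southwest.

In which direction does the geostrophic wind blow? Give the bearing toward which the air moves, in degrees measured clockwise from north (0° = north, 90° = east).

The pressure-gradient force points toward the southwest (bearing 225°).
Geostrophic balance: in the Northern Hemisphere the Coriolis force deflects motion to the right, so the geostrophic wind blows 90° to the right of the pressure-gradient force (low pressure on the left).
Rotating 225° by 90° clockwise gives 315° — the wind blows toward the northwest.

315°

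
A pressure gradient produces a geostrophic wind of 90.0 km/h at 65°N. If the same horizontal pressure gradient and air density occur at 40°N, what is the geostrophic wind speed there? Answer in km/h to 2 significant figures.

130 km/h

With the same pressure gradient and density, V_g ∝ 1/f ∝ 1/sin φ.
V₂ = V₁ · sin φ₁ / sin φ₂ = 90.0 × sin 65° / sin 40°
V₂ = 90.0 × 0.9063/0.6428 = 130 km/h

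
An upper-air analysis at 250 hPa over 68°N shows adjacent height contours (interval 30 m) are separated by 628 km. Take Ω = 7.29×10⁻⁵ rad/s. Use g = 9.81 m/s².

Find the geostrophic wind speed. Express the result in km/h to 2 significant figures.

12 km/h

Coriolis parameter at 68°N:
f = 2Ω sin φ = 2 × 7.29×10⁻⁵ × sin 68° = 1.35×10⁻⁴ s⁻¹
Height gradient: |∂Z/∂n| = 30 m / 628000 m = 4.78×10⁻⁵
On a pressure surface, geostrophic balance gives V_g = (g/f)|∂Z/∂n|:
V_g = 9.81 × 4.78×10⁻⁵ / 1.35×10⁻⁴ = 3.47 m/s
Converting: 3.47 m/s × 3.6 = 12 km/h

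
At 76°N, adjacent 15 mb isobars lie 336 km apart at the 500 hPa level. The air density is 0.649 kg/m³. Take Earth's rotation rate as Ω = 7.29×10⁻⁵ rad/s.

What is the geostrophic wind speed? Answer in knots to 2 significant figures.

Coriolis parameter at 76°N:
f = 2Ω sin φ = 2 × 7.29×10⁻⁵ × sin 76° = 1.41×10⁻⁴ s⁻¹
Pressure gradient: |∂P/∂n| = 1500 Pa / 336000 m = 4.46×10⁻³ Pa/m
Geostrophic balance (pressure-gradient force = Coriolis force):
V_g = (1/(fρ)) |∂P/∂n| = 4.46×10⁻³ / (1.41×10⁻⁴ × 0.649) = 48.6 m/s
Converting: 48.6 m/s × 1.944 = 95 knots

95 knots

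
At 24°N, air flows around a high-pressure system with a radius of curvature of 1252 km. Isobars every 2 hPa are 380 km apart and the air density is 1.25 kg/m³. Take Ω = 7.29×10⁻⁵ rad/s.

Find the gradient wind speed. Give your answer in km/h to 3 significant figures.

28.6 km/h

Coriolis parameter at 24°N:
f = 2Ω sin φ = 2 × 7.29×10⁻⁵ × sin 24° = 5.93×10⁻⁵ s⁻¹
Pressure gradient: |∂P/∂n| = 200 Pa / 380000 m = 5.26×10⁻⁴ Pa/m
Geostrophic speed: V_g = |∂P/∂n|/(fρ) = 5.26×10⁻⁴/(5.93×10⁻⁵ × 1.25) = 7.10 m/s
Around a high, pressure-gradient force acts outward with centrifugal, so Coriolis balances both:
fV = (1/ρ)|∂P/∂n| + V²/R  →  V² − fR·V + fR·V_g = 0
With fR = 5.93×10⁻⁵ × 1252×10³ m = 74.2 m/s:
V = [fR − √((fR)² − 4 fR V_g)]/2 = [74.2 − √(74.2² − 4×74.2×7.1)]/2 = 7.95 m/s
Supergeostrophic (V > V_g = 7.1 m/s), as expected around a high.
Converting: 7.95 m/s × 3.6 = 28.6 km/h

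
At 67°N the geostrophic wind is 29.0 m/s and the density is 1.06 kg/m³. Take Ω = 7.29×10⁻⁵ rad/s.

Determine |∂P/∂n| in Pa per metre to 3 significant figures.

Coriolis parameter at 67°N:
f = 2Ω sin φ = 2 × 7.29×10⁻⁵ × sin 67° = 1.34×10⁻⁴ s⁻¹
Geostrophic balance rearranged: |∂P/∂n| = f ρ V_g
|∂P/∂n| = 1.34×10⁻⁴ × 1.06 × 29.0 = 4.13×10⁻³ Pa/m

4.13×10⁻³ Pa/m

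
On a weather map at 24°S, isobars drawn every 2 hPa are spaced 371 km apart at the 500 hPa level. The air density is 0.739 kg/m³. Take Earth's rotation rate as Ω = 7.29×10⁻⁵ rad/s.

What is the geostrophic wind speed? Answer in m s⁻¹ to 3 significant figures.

12.3 m s⁻¹

Coriolis parameter at 24°S:
f = 2Ω sin φ = 2 × 7.29×10⁻⁵ × sin 24° = 5.93×10⁻⁵ s⁻¹
Pressure gradient: |∂P/∂n| = 200 Pa / 371000 m = 5.39×10⁻⁴ Pa/m
Geostrophic balance (pressure-gradient force = Coriolis force):
V_g = (1/(fρ)) |∂P/∂n| = 5.39×10⁻⁴ / (5.93×10⁻⁵ × 0.739) = 12.3 m/s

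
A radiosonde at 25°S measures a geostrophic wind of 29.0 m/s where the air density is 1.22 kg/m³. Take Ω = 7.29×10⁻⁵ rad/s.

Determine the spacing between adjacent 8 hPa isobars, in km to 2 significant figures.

Coriolis parameter at 25°S:
f = 2Ω sin φ = 2 × 7.29×10⁻⁵ × sin 25° = 6.16×10⁻⁵ s⁻¹
Geostrophic balance rearranged: |∂P/∂n| = f ρ V_g
|∂P/∂n| = 6.16×10⁻⁵ × 1.22 × 29.0 = 2.18×10⁻³ Pa/m
Isobar spacing: Δn = ΔP/|∂P/∂n| = 800 Pa / 2.18×10⁻³ Pa/m = 366966 m ≈ 370 km

370 km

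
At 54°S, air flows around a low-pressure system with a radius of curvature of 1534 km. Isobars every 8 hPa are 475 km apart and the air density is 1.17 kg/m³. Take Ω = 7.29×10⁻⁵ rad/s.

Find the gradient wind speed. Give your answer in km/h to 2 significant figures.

Coriolis parameter at 54°S:
f = 2Ω sin φ = 2 × 7.29×10⁻⁵ × sin 54° = 1.18×10⁻⁴ s⁻¹
Pressure gradient: |∂P/∂n| = 800 Pa / 475000 m = 1.68×10⁻³ Pa/m
Geostrophic speed: V_g = |∂P/∂n|/(fρ) = 1.68×10⁻³/(1.18×10⁻⁴ × 1.17) = 12.2 m/s
Around a low, centrifugal force acts outward with Coriolis, so pressure-gradient force balances both:
(1/ρ)|∂P/∂n| = fV + V²/R  →  V² + fR·V − fR·V_g = 0
With fR = 1.18×10⁻⁴ × 1534×10³ m = 181 m/s:
V = [−fR + √((fR)² + 4 fR V_g)]/2 = [−181 + √(181² + 4×181×12.2)]/2 = 11.5 m/s
Subgeostrophic (V < V_g = 12.2 m/s), as expected around a low.
Converting: 11.5 m/s × 3.6 = 41 km/h

41 km/h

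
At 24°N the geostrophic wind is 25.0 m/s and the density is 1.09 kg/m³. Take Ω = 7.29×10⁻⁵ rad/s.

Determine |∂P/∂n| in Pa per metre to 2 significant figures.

Coriolis parameter at 24°N:
f = 2Ω sin φ = 2 × 7.29×10⁻⁵ × sin 24° = 5.93×10⁻⁵ s⁻¹
Geostrophic balance rearranged: |∂P/∂n| = f ρ V_g
|∂P/∂n| = 5.93×10⁻⁵ × 1.09 × 25.0 = 1.62×10⁻³ Pa/m

1.6×10⁻³ Pa/m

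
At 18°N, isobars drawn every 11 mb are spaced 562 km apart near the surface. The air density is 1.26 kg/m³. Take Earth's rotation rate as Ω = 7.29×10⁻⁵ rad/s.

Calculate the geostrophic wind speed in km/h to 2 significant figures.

120 km/h

Coriolis parameter at 18°N:
f = 2Ω sin φ = 2 × 7.29×10⁻⁵ × sin 18° = 4.51×10⁻⁵ s⁻¹
Pressure gradient: |∂P/∂n| = 1100 Pa / 562000 m = 1.96×10⁻³ Pa/m
Geostrophic balance (pressure-gradient force = Coriolis force):
V_g = (1/(fρ)) |∂P/∂n| = 1.96×10⁻³ / (4.51×10⁻⁵ × 1.26) = 34.5 m/s
Converting: 34.5 m/s × 3.6 = 120 km/h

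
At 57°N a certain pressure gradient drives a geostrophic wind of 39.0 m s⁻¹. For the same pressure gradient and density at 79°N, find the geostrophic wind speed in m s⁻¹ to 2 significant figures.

33 m s⁻¹

With the same pressure gradient and density, V_g ∝ 1/f ∝ 1/sin φ.
V₂ = V₁ · sin φ₁ / sin φ₂ = 39.0 × sin 57° / sin 79°
V₂ = 39.0 × 0.8387/0.9816 = 33 m s⁻¹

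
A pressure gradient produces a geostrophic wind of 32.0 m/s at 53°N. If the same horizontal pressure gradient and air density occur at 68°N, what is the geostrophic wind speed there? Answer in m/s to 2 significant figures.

With the same pressure gradient and density, V_g ∝ 1/f ∝ 1/sin φ.
V₂ = V₁ · sin φ₁ / sin φ₂ = 32.0 × sin 53° / sin 68°
V₂ = 32.0 × 0.7986/0.9272 = 28 m/s

28 m/s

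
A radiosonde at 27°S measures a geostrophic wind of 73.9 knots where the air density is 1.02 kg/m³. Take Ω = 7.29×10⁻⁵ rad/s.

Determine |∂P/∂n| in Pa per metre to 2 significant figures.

2.6×10⁻³ Pa/m

Coriolis parameter at 27°S:
f = 2Ω sin φ = 2 × 7.29×10⁻⁵ × sin 27° = 6.62×10⁻⁵ s⁻¹
Wind speed in SI: 73.9 knots = 38.0 m/s
Geostrophic balance rearranged: |∂P/∂n| = f ρ V_g
|∂P/∂n| = 6.62×10⁻⁵ × 1.02 × 38.0 = 2.57×10⁻³ Pa/m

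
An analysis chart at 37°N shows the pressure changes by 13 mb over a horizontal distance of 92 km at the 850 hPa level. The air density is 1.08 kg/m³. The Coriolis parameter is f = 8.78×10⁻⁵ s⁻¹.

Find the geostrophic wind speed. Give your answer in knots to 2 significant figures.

Pressure gradient: |∂P/∂n| = 1300 Pa / 92000 m = 1.41×10⁻² Pa/m
Geostrophic balance (pressure-gradient force = Coriolis force):
V_g = (1/(fρ)) |∂P/∂n| = 1.41×10⁻² / (8.78×10⁻⁵ × 1.08) = 149 m/s
Converting: 149 m/s × 1.944 = 290 knots

290 knots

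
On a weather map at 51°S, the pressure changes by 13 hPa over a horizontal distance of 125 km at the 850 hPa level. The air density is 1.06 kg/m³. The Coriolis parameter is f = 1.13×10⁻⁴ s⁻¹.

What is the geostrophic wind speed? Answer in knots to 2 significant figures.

Pressure gradient: |∂P/∂n| = 1300 Pa / 125000 m = 1.04×10⁻² Pa/m
Geostrophic balance (pressure-gradient force = Coriolis force):
V_g = (1/(fρ)) |∂P/∂n| = 1.04×10⁻² / (1.13×10⁻⁴ × 1.06) = 86.8 m/s
Converting: 86.8 m/s × 1.944 = 170 knots

170 knots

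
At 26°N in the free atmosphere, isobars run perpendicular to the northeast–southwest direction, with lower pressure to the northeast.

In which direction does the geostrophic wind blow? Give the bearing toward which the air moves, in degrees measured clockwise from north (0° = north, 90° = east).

135°

The pressure-gradient force points toward the northeast (bearing 045°).
Geostrophic balance: in the Northern Hemisphere the Coriolis force deflects motion to the right, so the geostrophic wind blows 90° to the right of the pressure-gradient force (low pressure on the left).
Rotating 045° by 90° clockwise gives 135° — the wind blows toward the southeast.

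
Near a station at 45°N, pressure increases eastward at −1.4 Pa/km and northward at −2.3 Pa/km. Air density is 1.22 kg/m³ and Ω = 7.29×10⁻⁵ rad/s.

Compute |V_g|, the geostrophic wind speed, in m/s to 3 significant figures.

Coriolis parameter at 45°N:
f = 2Ω sin φ = 2 × 7.29×10⁻⁵ × sin 45° = 1.03×10⁻⁴ s⁻¹
Component geostrophic relations (x east, y north):
u_g = −(1/(fρ)) ∂P/∂y,  v_g = (1/(fρ)) ∂P/∂x
u_g = −(−2.3×10⁻³)/(1.03×10⁻⁴ × 1.22) = 18.3 m/s;  v_g = (−1.4×10⁻³)/(1.03×10⁻⁴ × 1.22) = −11.1 m/s
|V_g| = √(u_g² + v_g²) = 21.4 m/s

21.4 m/s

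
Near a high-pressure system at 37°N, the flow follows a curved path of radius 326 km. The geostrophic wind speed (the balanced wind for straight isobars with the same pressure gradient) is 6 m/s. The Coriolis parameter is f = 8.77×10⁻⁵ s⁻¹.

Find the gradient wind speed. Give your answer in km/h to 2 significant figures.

31 km/h

Around a high, pressure-gradient force acts outward with centrifugal, so Coriolis balances both:
fV = (1/ρ)|∂P/∂n| + V²/R  →  V² − fR·V + fR·V_g = 0
With fR = 8.77×10⁻⁵ × 326×10³ m = 28.6 m/s:
V = [fR − √((fR)² − 4 fR V_g)]/2 = [28.6 − √(28.6² − 4×28.6×6)]/2 = 8.57 m/s
Supergeostrophic (V > V_g = 6 m/s), as expected around a high.
Converting: 8.57 m/s × 3.6 = 31 km/h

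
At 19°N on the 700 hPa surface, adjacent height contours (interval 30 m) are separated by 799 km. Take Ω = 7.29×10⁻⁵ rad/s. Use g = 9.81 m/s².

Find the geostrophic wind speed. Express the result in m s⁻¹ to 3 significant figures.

7.76 m s⁻¹

Coriolis parameter at 19°N:
f = 2Ω sin φ = 2 × 7.29×10⁻⁵ × sin 19° = 4.75×10⁻⁵ s⁻¹
Height gradient: |∂Z/∂n| = 30 m / 799000 m = 3.75×10⁻⁵
On a pressure surface, geostrophic balance gives V_g = (g/f)|∂Z/∂n|:
V_g = 9.81 × 3.75×10⁻⁵ / 4.75×10⁻⁵ = 7.76 m/s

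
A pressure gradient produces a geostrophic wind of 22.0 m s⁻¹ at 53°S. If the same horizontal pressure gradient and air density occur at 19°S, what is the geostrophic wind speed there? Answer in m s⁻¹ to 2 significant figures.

With the same pressure gradient and density, V_g ∝ 1/f ∝ 1/sin φ.
V₂ = V₁ · sin φ₁ / sin φ₂ = 22.0 × sin 53° / sin 19°
V₂ = 22.0 × 0.7986/0.3256 = 54 m s⁻¹

54 m s⁻¹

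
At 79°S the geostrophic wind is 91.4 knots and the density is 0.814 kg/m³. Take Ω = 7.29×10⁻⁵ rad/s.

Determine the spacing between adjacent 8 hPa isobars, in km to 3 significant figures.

Coriolis parameter at 79°S:
f = 2Ω sin φ = 2 × 7.29×10⁻⁵ × sin 79° = 1.43×10⁻⁴ s⁻¹
Wind speed in SI: 91.4 knots = 47.0 m/s
Geostrophic balance rearranged: |∂P/∂n| = f ρ V_g
|∂P/∂n| = 1.43×10⁻⁴ × 0.814 × 47.0 = 5.48×10⁻³ Pa/m
Isobar spacing: Δn = ΔP/|∂P/∂n| = 800 Pa / 5.48×10⁻³ Pa/m = 146042 m ≈ 146 km

146 km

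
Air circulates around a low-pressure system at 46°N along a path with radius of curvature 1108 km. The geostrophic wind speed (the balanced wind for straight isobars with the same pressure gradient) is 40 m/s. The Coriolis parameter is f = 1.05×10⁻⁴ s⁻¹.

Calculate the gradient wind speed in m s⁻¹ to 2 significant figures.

Around a low, centrifugal force acts outward with Coriolis, so pressure-gradient force balances both:
(1/ρ)|∂P/∂n| = fV + V²/R  →  V² + fR·V − fR·V_g = 0
With fR = 1.05×10⁻⁴ × 1108×10³ m = 116 m/s:
V = [−fR + √((fR)² + 4 fR V_g)]/2 = [−116 + √(116² + 4×116×40)]/2 = 31.5 m/s
Subgeostrophic (V < V_g = 40 m/s), as expected around a low.

31 m s⁻¹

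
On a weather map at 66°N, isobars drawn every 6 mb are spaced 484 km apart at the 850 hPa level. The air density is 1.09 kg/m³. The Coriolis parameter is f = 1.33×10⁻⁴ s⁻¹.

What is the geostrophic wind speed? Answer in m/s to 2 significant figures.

8.6 m/s

Pressure gradient: |∂P/∂n| = 600 Pa / 484000 m = 1.24×10⁻³ Pa/m
Geostrophic balance (pressure-gradient force = Coriolis force):
V_g = (1/(fρ)) |∂P/∂n| = 1.24×10⁻³ / (1.33×10⁻⁴ × 1.09) = 8.55 m/s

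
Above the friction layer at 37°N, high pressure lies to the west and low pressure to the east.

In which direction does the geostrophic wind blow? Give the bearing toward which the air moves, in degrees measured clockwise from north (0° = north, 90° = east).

180°

The pressure-gradient force points toward the east (bearing 090°).
Geostrophic balance: in the Northern Hemisphere the Coriolis force deflects motion to the right, so the geostrophic wind blows 90° to the right of the pressure-gradient force (low pressure on the left).
Rotating 090° by 90° clockwise gives 180° — the wind blows toward the south.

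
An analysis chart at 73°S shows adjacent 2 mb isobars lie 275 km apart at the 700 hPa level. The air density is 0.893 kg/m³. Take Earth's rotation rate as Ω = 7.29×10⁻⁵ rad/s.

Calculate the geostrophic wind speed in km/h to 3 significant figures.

21.0 km/h

Coriolis parameter at 73°S:
f = 2Ω sin φ = 2 × 7.29×10⁻⁵ × sin 73° = 1.39×10⁻⁴ s⁻¹
Pressure gradient: |∂P/∂n| = 200 Pa / 275000 m = 7.27×10⁻⁴ Pa/m
Geostrophic balance (pressure-gradient force = Coriolis force):
V_g = (1/(fρ)) |∂P/∂n| = 7.27×10⁻⁴ / (1.39×10⁻⁴ × 0.893) = 5.84 m/s
Converting: 5.84 m/s × 3.6 = 21.0 km/h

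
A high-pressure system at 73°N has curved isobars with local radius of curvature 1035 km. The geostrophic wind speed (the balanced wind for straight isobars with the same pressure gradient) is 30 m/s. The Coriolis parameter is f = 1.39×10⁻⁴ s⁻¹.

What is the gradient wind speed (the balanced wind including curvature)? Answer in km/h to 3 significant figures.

Around a high, pressure-gradient force acts outward with centrifugal, so Coriolis balances both:
fV = (1/ρ)|∂P/∂n| + V²/R  →  V² − fR·V + fR·V_g = 0
With fR = 1.39×10⁻⁴ × 1035×10³ m = 144 m/s:
V = [fR − √((fR)² − 4 fR V_g)]/2 = [144 − √(144² − 4×144×30)]/2 = 42.6 m/s
Supergeostrophic (V > V_g = 30 m/s), as expected around a high.
Converting: 42.6 m/s × 3.6 = 153 km/h

153 km/h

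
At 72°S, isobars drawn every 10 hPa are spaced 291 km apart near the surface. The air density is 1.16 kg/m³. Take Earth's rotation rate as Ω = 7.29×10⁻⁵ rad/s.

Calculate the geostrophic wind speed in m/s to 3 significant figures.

21.4 m/s

Coriolis parameter at 72°S:
f = 2Ω sin φ = 2 × 7.29×10⁻⁵ × sin 72° = 1.39×10⁻⁴ s⁻¹
Pressure gradient: |∂P/∂n| = 1000 Pa / 291000 m = 3.44×10⁻³ Pa/m
Geostrophic balance (pressure-gradient force = Coriolis force):
V_g = (1/(fρ)) |∂P/∂n| = 3.44×10⁻³ / (1.39×10⁻⁴ × 1.16) = 21.4 m/s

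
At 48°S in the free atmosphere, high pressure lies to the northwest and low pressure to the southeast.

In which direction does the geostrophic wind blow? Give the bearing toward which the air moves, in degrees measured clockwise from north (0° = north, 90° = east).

045°

The pressure-gradient force points toward the southeast (bearing 135°).
Geostrophic balance: in the Southern Hemisphere the Coriolis force deflects motion to the left, so the geostrophic wind blows 90° to the left of the pressure-gradient force (low pressure on the right).
Rotating 135° by 90° counterclockwise gives 045° — the wind blows toward the northeast.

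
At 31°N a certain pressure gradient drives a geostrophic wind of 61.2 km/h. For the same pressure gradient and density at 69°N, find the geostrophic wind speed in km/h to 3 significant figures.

With the same pressure gradient and density, V_g ∝ 1/f ∝ 1/sin φ.
V₂ = V₁ · sin φ₁ / sin φ₂ = 61.2 × sin 31° / sin 69°
V₂ = 61.2 × 0.5150/0.9336 = 33.8 km/h

33.8 km/h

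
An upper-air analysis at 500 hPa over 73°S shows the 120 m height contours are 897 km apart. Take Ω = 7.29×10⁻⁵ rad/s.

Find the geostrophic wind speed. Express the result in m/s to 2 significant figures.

Coriolis parameter at 73°S:
f = 2Ω sin φ = 2 × 7.29×10⁻⁵ × sin 73° = 1.39×10⁻⁴ s⁻¹
Height gradient: |∂Z/∂n| = 120 m / 897000 m = 1.34×10⁻⁴
On a pressure surface, geostrophic balance gives V_g = (g/f)|∂Z/∂n|:
V_g = 9.81 × 1.34×10⁻⁴ / 1.39×10⁻⁴ = 9.41 m/s

9.4 m/s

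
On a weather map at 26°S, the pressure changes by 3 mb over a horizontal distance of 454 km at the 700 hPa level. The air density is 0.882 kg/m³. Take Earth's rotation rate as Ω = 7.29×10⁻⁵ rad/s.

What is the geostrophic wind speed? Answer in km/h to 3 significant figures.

Coriolis parameter at 26°S:
f = 2Ω sin φ = 2 × 7.29×10⁻⁵ × sin 26° = 6.39×10⁻⁵ s⁻¹
Pressure gradient: |∂P/∂n| = 300 Pa / 454000 m = 6.61×10⁻⁴ Pa/m
Geostrophic balance (pressure-gradient force = Coriolis force):
V_g = (1/(fρ)) |∂P/∂n| = 6.61×10⁻⁴ / (6.39×10⁻⁵ × 0.882) = 11.7 m/s
Converting: 11.7 m/s × 3.6 = 42.2 km/h

42.2 km/h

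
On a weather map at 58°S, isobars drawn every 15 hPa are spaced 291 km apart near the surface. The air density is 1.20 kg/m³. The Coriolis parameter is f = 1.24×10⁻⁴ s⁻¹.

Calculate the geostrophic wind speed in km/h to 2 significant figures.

120 km/h

Pressure gradient: |∂P/∂n| = 1500 Pa / 291000 m = 5.15×10⁻³ Pa/m
Geostrophic balance (pressure-gradient force = Coriolis force):
V_g = (1/(fρ)) |∂P/∂n| = 5.15×10⁻³ / (1.24×10⁻⁴ × 1.20) = 34.6 m/s
Converting: 34.6 m/s × 3.6 = 120 km/h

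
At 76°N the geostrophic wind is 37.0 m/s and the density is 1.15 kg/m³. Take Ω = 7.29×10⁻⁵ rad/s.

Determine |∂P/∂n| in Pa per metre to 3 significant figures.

6.02×10⁻³ Pa/m

Coriolis parameter at 76°N:
f = 2Ω sin φ = 2 × 7.29×10⁻⁵ × sin 76° = 1.41×10⁻⁴ s⁻¹
Geostrophic balance rearranged: |∂P/∂n| = f ρ V_g
|∂P/∂n| = 1.41×10⁻⁴ × 1.15 × 37.0 = 6.02×10⁻³ Pa/m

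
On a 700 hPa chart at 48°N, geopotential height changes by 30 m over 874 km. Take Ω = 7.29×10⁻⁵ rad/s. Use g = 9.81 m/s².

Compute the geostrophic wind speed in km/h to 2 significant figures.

11 km/h

Coriolis parameter at 48°N:
f = 2Ω sin φ = 2 × 7.29×10⁻⁵ × sin 48° = 1.08×10⁻⁴ s⁻¹
Height gradient: |∂Z/∂n| = 30 m / 874000 m = 3.43×10⁻⁵
On a pressure surface, geostrophic balance gives V_g = (g/f)|∂Z/∂n|:
V_g = 9.81 × 3.43×10⁻⁵ / 1.08×10⁻⁴ = 3.11 m/s
Converting: 3.11 m/s × 3.6 = 11 km/h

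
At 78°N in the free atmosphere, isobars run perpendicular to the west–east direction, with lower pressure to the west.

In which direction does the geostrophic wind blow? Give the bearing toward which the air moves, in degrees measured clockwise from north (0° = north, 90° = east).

The pressure-gradient force points toward the west (bearing 270°).
Geostrophic balance: in the Northern Hemisphere the Coriolis force deflects motion to the right, so the geostrophic wind blows 90° to the right of the pressure-gradient force (low pressure on the left).
Rotating 270° by 90° clockwise gives 000° — the wind blows toward the north.

000°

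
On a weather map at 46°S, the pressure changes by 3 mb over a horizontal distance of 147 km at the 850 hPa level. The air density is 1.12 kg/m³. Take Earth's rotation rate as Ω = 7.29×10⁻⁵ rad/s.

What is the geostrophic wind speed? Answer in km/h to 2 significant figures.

63 km/h

Coriolis parameter at 46°S:
f = 2Ω sin φ = 2 × 7.29×10⁻⁵ × sin 46° = 1.05×10⁻⁴ s⁻¹
Pressure gradient: |∂P/∂n| = 300 Pa / 147000 m = 2.04×10⁻³ Pa/m
Geostrophic balance (pressure-gradient force = Coriolis force):
V_g = (1/(fρ)) |∂P/∂n| = 2.04×10⁻³ / (1.05×10⁻⁴ × 1.12) = 17.4 m/s
Converting: 17.4 m/s × 3.6 = 63 km/h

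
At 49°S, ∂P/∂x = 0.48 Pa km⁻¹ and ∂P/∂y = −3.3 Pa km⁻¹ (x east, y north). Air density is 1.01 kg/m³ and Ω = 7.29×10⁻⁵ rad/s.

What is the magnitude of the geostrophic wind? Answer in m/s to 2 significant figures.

30 m/s

Coriolis parameter at 49°S:
f = 2Ω sin φ = 2 × 7.29×10⁻⁵ × sin 49° = 1.10×10⁻⁴ s⁻¹
In the Southern Hemisphere f is negative: f = −1.10×10⁻⁴ s⁻¹.
Component geostrophic relations (x east, y north):
u_g = −(1/(fρ)) ∂P/∂y,  v_g = (1/(fρ)) ∂P/∂x
u_g = −(−3.3×10⁻³)/(−1.10×10⁻⁴ × 1.01) = −29.7 m/s;  v_g = (0.48×10⁻³)/(−1.10×10⁻⁴ × 1.01) = −4.32 m/s
|V_g| = √(u_g² + v_g²) = 30.0 m/s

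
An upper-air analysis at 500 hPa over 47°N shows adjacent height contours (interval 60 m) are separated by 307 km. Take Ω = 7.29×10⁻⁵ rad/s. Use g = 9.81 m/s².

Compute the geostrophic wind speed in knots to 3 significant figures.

Coriolis parameter at 47°N:
f = 2Ω sin φ = 2 × 7.29×10⁻⁵ × sin 47° = 1.07×10⁻⁴ s⁻¹
Height gradient: |∂Z/∂n| = 60 m / 307000 m = 1.95×10⁻⁴
On a pressure surface, geostrophic balance gives V_g = (g/f)|∂Z/∂n|:
V_g = 9.81 × 1.95×10⁻⁴ / 1.07×10⁻⁴ = 18.0 m/s
Converting: 18.0 m/s × 1.944 = 35.0 knots

35.0 knots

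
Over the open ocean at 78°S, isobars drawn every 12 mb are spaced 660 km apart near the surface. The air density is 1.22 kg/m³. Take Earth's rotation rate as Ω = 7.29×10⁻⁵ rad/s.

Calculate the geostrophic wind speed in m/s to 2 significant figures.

Coriolis parameter at 78°S:
f = 2Ω sin φ = 2 × 7.29×10⁻⁵ × sin 78° = 1.43×10⁻⁴ s⁻¹
Pressure gradient: |∂P/∂n| = 1200 Pa / 660000 m = 1.82×10⁻³ Pa/m
Geostrophic balance (pressure-gradient force = Coriolis force):
V_g = (1/(fρ)) |∂P/∂n| = 1.82×10⁻³ / (1.43×10⁻⁴ × 1.22) = 10.4 m/s

10 m/s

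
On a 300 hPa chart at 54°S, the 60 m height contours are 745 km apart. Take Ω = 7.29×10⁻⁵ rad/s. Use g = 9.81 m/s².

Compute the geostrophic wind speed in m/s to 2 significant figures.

Coriolis parameter at 54°S:
f = 2Ω sin φ = 2 × 7.29×10⁻⁵ × sin 54° = 1.18×10⁻⁴ s⁻¹
Height gradient: |∂Z/∂n| = 60 m / 745000 m = 8.05×10⁻⁵
On a pressure surface, geostrophic balance gives V_g = (g/f)|∂Z/∂n|:
V_g = 9.81 × 8.05×10⁻⁵ / 1.18×10⁻⁴ = 6.70 m/s

6.7 m/s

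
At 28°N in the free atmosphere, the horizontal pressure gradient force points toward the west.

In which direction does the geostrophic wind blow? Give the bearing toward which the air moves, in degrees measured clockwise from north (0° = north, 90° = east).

The pressure-gradient force points toward the west (bearing 270°).
Geostrophic balance: in the Northern Hemisphere the Coriolis force deflects motion to the right, so the geostrophic wind blows 90° to the right of the pressure-gradient force (low pressure on the left).
Rotating 270° by 90° clockwise gives 000° — the wind blows toward the north.

000°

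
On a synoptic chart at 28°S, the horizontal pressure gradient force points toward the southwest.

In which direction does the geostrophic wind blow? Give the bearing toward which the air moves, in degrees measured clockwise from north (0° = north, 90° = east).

The pressure-gradient force points toward the southwest (bearing 225°).
Geostrophic balance: in the Southern Hemisphere the Coriolis force deflects motion to the left, so the geostrophic wind blows 90° to the left of the pressure-gradient force (low pressure on the right).
Rotating 225° by 90° counterclockwise gives 135° — the wind blows toward the southeast.

135°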